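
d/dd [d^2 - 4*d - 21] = 2*d - 4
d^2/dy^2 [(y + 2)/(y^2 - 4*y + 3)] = 2*((2 - 3*y)*(y^2 - 4*y + 3) + 4*(y - 2)^2*(y + 2))/(y^2 - 4*y + 3)^3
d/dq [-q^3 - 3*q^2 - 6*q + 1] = -3*q^2 - 6*q - 6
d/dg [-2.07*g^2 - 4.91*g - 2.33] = -4.14*g - 4.91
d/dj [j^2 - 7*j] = 2*j - 7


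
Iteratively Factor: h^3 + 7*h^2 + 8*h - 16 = (h + 4)*(h^2 + 3*h - 4) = (h + 4)^2*(h - 1)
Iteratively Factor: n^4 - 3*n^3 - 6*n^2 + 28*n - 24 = (n - 2)*(n^3 - n^2 - 8*n + 12) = (n - 2)^2*(n^2 + n - 6) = (n - 2)^3*(n + 3)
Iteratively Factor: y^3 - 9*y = (y + 3)*(y^2 - 3*y) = (y - 3)*(y + 3)*(y)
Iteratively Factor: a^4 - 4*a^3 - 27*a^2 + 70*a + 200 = (a - 5)*(a^3 + a^2 - 22*a - 40) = (a - 5)*(a + 4)*(a^2 - 3*a - 10) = (a - 5)^2*(a + 4)*(a + 2)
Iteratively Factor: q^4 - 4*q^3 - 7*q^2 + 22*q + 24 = (q - 3)*(q^3 - q^2 - 10*q - 8) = (q - 4)*(q - 3)*(q^2 + 3*q + 2) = (q - 4)*(q - 3)*(q + 2)*(q + 1)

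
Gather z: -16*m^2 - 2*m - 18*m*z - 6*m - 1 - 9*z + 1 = -16*m^2 - 8*m + z*(-18*m - 9)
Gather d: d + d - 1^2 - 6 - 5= 2*d - 12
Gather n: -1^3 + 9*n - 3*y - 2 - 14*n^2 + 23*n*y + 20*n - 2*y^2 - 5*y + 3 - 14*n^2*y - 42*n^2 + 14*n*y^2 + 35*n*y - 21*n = n^2*(-14*y - 56) + n*(14*y^2 + 58*y + 8) - 2*y^2 - 8*y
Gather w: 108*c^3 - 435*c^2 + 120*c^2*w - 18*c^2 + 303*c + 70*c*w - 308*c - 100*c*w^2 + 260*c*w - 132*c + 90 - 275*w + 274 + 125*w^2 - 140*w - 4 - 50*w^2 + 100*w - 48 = 108*c^3 - 453*c^2 - 137*c + w^2*(75 - 100*c) + w*(120*c^2 + 330*c - 315) + 312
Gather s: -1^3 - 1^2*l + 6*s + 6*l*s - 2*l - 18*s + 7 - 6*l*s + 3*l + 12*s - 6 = 0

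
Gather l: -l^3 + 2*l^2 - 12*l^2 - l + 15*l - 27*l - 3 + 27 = -l^3 - 10*l^2 - 13*l + 24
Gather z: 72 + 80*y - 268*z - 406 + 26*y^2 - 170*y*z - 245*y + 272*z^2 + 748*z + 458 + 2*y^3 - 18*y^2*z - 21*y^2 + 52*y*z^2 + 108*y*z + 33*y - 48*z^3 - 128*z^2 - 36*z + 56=2*y^3 + 5*y^2 - 132*y - 48*z^3 + z^2*(52*y + 144) + z*(-18*y^2 - 62*y + 444) + 180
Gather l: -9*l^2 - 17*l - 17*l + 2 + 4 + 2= -9*l^2 - 34*l + 8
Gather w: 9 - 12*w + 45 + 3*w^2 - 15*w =3*w^2 - 27*w + 54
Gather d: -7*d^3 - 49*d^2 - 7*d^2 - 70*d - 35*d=-7*d^3 - 56*d^2 - 105*d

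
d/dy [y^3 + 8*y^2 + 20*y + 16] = 3*y^2 + 16*y + 20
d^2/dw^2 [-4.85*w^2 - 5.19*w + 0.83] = -9.70000000000000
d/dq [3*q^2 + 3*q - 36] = 6*q + 3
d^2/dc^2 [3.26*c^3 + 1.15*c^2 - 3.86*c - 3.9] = 19.56*c + 2.3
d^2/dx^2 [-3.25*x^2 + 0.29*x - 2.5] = -6.50000000000000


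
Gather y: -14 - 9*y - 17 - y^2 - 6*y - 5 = -y^2 - 15*y - 36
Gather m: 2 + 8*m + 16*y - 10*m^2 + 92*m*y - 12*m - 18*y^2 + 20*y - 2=-10*m^2 + m*(92*y - 4) - 18*y^2 + 36*y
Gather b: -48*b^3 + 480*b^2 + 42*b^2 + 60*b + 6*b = -48*b^3 + 522*b^2 + 66*b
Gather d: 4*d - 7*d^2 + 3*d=-7*d^2 + 7*d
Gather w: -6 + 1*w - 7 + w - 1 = 2*w - 14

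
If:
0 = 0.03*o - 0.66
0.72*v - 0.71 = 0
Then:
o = 22.00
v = 0.99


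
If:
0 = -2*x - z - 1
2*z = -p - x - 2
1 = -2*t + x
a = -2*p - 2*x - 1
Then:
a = 4*z + 3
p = -3*z/2 - 3/2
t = -z/4 - 3/4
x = -z/2 - 1/2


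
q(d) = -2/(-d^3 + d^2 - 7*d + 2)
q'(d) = -2*(3*d^2 - 2*d + 7)/(-d^3 + d^2 - 7*d + 2)^2 = 2*(-3*d^2 + 2*d - 7)/(d^3 - d^2 + 7*d - 2)^2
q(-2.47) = -0.05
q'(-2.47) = -0.04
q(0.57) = 1.08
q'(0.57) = -3.99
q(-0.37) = -0.42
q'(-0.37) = -0.71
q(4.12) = 0.03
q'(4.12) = -0.02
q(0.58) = 1.04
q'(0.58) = -3.72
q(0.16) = -2.22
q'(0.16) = -16.63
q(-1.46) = -0.11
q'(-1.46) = -0.11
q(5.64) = 0.01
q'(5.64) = -0.01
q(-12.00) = 0.00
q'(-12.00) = 0.00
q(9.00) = 0.00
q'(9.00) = 0.00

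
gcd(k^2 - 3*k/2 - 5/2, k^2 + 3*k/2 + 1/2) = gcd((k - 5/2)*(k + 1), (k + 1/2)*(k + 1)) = k + 1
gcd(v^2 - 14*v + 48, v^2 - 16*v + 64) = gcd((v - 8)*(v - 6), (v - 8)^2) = v - 8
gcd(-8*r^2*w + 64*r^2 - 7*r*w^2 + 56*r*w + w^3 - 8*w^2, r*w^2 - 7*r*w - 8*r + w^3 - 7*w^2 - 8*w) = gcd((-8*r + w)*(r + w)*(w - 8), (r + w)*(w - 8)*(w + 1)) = r*w - 8*r + w^2 - 8*w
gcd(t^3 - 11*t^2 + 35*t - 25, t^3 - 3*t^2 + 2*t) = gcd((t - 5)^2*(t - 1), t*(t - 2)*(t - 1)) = t - 1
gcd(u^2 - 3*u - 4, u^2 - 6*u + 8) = u - 4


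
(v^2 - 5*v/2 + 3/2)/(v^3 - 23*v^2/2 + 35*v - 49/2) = (2*v - 3)/(2*v^2 - 21*v + 49)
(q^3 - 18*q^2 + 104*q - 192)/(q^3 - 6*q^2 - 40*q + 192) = (q - 6)/(q + 6)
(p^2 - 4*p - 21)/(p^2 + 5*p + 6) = (p - 7)/(p + 2)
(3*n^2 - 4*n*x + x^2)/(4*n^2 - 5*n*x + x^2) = (-3*n + x)/(-4*n + x)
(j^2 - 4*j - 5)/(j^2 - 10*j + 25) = (j + 1)/(j - 5)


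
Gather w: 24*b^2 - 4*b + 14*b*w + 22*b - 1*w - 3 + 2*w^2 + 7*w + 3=24*b^2 + 18*b + 2*w^2 + w*(14*b + 6)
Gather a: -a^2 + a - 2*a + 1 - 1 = -a^2 - a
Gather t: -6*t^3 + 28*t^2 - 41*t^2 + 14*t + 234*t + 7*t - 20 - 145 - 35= -6*t^3 - 13*t^2 + 255*t - 200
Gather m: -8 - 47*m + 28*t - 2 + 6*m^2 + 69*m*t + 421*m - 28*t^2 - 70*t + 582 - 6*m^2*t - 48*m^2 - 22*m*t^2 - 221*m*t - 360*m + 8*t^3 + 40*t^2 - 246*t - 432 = m^2*(-6*t - 42) + m*(-22*t^2 - 152*t + 14) + 8*t^3 + 12*t^2 - 288*t + 140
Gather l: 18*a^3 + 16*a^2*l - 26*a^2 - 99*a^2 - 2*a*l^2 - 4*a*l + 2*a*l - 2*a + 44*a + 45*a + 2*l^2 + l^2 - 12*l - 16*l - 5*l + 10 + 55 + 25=18*a^3 - 125*a^2 + 87*a + l^2*(3 - 2*a) + l*(16*a^2 - 2*a - 33) + 90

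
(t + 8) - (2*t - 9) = 17 - t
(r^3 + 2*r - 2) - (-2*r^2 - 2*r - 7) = r^3 + 2*r^2 + 4*r + 5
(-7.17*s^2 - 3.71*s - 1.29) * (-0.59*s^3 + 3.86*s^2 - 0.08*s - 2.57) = 4.2303*s^5 - 25.4873*s^4 - 12.9859*s^3 + 13.7443*s^2 + 9.6379*s + 3.3153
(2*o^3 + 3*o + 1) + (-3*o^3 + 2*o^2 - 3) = -o^3 + 2*o^2 + 3*o - 2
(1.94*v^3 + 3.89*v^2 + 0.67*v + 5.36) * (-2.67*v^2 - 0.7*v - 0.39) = -5.1798*v^5 - 11.7443*v^4 - 5.2685*v^3 - 16.2973*v^2 - 4.0133*v - 2.0904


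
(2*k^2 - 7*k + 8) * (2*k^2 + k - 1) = 4*k^4 - 12*k^3 + 7*k^2 + 15*k - 8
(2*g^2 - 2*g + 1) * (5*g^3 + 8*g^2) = 10*g^5 + 6*g^4 - 11*g^3 + 8*g^2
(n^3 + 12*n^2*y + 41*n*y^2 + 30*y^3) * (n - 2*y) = n^4 + 10*n^3*y + 17*n^2*y^2 - 52*n*y^3 - 60*y^4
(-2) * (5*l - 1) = 2 - 10*l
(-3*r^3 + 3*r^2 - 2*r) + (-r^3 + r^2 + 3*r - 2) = -4*r^3 + 4*r^2 + r - 2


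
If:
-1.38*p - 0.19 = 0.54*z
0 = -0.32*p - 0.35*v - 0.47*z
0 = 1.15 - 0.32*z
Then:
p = -1.54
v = -3.41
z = 3.59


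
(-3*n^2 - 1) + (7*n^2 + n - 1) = 4*n^2 + n - 2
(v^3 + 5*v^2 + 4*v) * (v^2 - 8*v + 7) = v^5 - 3*v^4 - 29*v^3 + 3*v^2 + 28*v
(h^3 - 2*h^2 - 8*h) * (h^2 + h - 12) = h^5 - h^4 - 22*h^3 + 16*h^2 + 96*h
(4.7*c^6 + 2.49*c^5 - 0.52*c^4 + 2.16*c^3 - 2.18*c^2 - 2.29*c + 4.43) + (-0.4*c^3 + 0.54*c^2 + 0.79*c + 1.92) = 4.7*c^6 + 2.49*c^5 - 0.52*c^4 + 1.76*c^3 - 1.64*c^2 - 1.5*c + 6.35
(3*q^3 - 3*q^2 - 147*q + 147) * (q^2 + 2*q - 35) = 3*q^5 + 3*q^4 - 258*q^3 - 42*q^2 + 5439*q - 5145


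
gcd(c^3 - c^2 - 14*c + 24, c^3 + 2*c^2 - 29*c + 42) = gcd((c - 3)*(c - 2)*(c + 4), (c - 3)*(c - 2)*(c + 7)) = c^2 - 5*c + 6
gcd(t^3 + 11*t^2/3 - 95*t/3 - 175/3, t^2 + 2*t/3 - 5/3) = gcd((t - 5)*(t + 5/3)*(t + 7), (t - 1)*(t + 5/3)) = t + 5/3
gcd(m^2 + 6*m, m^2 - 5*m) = m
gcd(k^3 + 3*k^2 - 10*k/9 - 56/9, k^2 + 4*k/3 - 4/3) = k + 2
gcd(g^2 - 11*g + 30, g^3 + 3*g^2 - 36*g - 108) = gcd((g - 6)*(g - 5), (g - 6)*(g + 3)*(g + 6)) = g - 6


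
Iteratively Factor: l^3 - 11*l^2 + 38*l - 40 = (l - 2)*(l^2 - 9*l + 20) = (l - 4)*(l - 2)*(l - 5)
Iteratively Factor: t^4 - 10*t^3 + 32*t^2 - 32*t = (t)*(t^3 - 10*t^2 + 32*t - 32) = t*(t - 4)*(t^2 - 6*t + 8) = t*(t - 4)^2*(t - 2)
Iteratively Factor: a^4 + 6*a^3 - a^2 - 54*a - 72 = (a + 4)*(a^3 + 2*a^2 - 9*a - 18) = (a + 3)*(a + 4)*(a^2 - a - 6) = (a - 3)*(a + 3)*(a + 4)*(a + 2)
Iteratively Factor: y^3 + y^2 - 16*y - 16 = (y + 1)*(y^2 - 16) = (y - 4)*(y + 1)*(y + 4)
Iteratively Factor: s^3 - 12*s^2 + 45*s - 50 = (s - 5)*(s^2 - 7*s + 10) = (s - 5)^2*(s - 2)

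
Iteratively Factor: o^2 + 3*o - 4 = (o - 1)*(o + 4)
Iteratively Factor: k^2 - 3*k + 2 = (k - 1)*(k - 2)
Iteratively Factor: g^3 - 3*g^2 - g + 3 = (g - 3)*(g^2 - 1) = (g - 3)*(g + 1)*(g - 1)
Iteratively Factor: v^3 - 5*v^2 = (v)*(v^2 - 5*v) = v*(v - 5)*(v)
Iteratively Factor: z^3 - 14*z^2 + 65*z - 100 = (z - 4)*(z^2 - 10*z + 25) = (z - 5)*(z - 4)*(z - 5)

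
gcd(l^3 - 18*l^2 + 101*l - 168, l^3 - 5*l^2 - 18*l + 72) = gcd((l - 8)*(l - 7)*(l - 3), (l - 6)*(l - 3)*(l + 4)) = l - 3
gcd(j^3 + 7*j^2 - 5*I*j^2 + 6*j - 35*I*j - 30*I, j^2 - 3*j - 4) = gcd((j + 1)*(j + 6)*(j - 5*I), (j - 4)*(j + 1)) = j + 1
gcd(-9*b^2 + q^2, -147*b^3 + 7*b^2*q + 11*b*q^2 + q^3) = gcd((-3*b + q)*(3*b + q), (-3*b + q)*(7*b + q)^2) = -3*b + q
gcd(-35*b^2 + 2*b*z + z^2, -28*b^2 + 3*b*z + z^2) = 7*b + z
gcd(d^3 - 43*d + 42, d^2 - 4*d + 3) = d - 1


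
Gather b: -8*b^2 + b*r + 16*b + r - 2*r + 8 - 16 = -8*b^2 + b*(r + 16) - r - 8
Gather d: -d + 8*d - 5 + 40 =7*d + 35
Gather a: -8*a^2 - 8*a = -8*a^2 - 8*a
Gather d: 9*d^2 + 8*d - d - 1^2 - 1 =9*d^2 + 7*d - 2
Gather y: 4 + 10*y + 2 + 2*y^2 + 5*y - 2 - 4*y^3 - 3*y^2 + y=-4*y^3 - y^2 + 16*y + 4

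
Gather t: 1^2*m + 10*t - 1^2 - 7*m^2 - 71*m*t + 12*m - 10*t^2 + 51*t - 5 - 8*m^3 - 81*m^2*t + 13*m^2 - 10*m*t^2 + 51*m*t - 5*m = -8*m^3 + 6*m^2 + 8*m + t^2*(-10*m - 10) + t*(-81*m^2 - 20*m + 61) - 6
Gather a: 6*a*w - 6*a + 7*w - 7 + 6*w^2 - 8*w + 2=a*(6*w - 6) + 6*w^2 - w - 5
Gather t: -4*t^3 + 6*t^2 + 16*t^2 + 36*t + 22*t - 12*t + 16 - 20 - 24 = -4*t^3 + 22*t^2 + 46*t - 28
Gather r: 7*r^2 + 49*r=7*r^2 + 49*r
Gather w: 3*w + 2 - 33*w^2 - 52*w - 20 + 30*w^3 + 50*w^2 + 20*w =30*w^3 + 17*w^2 - 29*w - 18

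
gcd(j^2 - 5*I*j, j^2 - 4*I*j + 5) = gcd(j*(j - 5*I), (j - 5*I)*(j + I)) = j - 5*I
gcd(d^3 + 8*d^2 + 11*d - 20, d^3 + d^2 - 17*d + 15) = d^2 + 4*d - 5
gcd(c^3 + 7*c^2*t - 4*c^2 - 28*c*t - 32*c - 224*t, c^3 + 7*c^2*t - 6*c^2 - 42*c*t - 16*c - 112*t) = c^2 + 7*c*t - 8*c - 56*t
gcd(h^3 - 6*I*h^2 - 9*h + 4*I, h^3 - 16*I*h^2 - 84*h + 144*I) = h - 4*I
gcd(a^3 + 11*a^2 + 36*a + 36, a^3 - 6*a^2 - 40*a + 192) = a + 6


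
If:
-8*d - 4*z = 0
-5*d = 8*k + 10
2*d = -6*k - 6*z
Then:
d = -6/11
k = -10/11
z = 12/11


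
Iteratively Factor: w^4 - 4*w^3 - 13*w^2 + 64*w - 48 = (w - 1)*(w^3 - 3*w^2 - 16*w + 48) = (w - 1)*(w + 4)*(w^2 - 7*w + 12) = (w - 3)*(w - 1)*(w + 4)*(w - 4)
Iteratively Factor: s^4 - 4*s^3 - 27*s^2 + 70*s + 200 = (s - 5)*(s^3 + s^2 - 22*s - 40) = (s - 5)*(s + 2)*(s^2 - s - 20) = (s - 5)^2*(s + 2)*(s + 4)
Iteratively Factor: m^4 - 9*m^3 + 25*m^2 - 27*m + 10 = (m - 5)*(m^3 - 4*m^2 + 5*m - 2) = (m - 5)*(m - 1)*(m^2 - 3*m + 2) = (m - 5)*(m - 2)*(m - 1)*(m - 1)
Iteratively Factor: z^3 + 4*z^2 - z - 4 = (z + 4)*(z^2 - 1) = (z + 1)*(z + 4)*(z - 1)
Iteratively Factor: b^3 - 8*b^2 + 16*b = (b - 4)*(b^2 - 4*b) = (b - 4)^2*(b)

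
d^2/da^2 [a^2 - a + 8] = 2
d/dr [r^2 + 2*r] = 2*r + 2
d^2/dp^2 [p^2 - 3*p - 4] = 2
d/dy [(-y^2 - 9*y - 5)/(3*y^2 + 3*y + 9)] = 2*(4*y^2 + 2*y - 11)/(3*(y^4 + 2*y^3 + 7*y^2 + 6*y + 9))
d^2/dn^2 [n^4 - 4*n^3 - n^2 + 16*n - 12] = 12*n^2 - 24*n - 2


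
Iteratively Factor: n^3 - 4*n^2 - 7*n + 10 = (n + 2)*(n^2 - 6*n + 5) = (n - 1)*(n + 2)*(n - 5)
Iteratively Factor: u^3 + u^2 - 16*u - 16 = (u - 4)*(u^2 + 5*u + 4) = (u - 4)*(u + 1)*(u + 4)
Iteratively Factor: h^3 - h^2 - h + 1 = (h + 1)*(h^2 - 2*h + 1) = (h - 1)*(h + 1)*(h - 1)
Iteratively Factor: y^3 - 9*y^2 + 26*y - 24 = (y - 2)*(y^2 - 7*y + 12) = (y - 4)*(y - 2)*(y - 3)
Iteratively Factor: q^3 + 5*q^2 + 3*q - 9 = (q - 1)*(q^2 + 6*q + 9) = (q - 1)*(q + 3)*(q + 3)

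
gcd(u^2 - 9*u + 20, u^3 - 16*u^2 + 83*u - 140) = u^2 - 9*u + 20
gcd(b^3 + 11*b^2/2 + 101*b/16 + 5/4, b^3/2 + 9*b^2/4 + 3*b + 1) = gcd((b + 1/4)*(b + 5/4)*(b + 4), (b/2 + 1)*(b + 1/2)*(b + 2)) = 1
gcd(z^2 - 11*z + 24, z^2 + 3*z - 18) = z - 3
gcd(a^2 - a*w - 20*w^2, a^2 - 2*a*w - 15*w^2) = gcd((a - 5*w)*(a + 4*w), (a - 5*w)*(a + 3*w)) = -a + 5*w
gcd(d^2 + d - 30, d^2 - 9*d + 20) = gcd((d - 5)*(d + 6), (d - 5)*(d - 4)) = d - 5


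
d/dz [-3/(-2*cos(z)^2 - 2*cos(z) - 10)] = 3*(2*cos(z) + 1)*sin(z)/(2*(cos(z)^2 + cos(z) + 5)^2)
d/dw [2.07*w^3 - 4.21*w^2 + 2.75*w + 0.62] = 6.21*w^2 - 8.42*w + 2.75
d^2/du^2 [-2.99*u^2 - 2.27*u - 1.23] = -5.98000000000000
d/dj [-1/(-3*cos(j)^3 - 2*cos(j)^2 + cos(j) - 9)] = (9*cos(j)^2 + 4*cos(j) - 1)*sin(j)/(3*cos(j)^3 + 2*cos(j)^2 - cos(j) + 9)^2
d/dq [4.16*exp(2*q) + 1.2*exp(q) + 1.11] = (8.32*exp(q) + 1.2)*exp(q)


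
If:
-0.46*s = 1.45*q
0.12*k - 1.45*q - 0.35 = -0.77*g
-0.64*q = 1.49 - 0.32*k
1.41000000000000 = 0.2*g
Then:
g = 7.05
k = 13.97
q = 4.66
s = -14.69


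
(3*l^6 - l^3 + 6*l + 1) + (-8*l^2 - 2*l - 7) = 3*l^6 - l^3 - 8*l^2 + 4*l - 6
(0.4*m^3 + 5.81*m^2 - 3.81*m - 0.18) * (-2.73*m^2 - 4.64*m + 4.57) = -1.092*m^5 - 17.7173*m^4 - 14.7291*m^3 + 44.7215*m^2 - 16.5765*m - 0.8226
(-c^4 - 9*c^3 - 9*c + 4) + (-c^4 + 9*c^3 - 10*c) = -2*c^4 - 19*c + 4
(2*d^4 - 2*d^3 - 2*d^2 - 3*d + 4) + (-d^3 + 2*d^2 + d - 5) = 2*d^4 - 3*d^3 - 2*d - 1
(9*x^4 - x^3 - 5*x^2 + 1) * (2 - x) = -9*x^5 + 19*x^4 + 3*x^3 - 10*x^2 - x + 2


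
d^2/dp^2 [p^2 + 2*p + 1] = 2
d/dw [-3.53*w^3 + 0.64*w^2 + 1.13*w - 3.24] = -10.59*w^2 + 1.28*w + 1.13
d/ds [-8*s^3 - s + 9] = -24*s^2 - 1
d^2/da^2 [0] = 0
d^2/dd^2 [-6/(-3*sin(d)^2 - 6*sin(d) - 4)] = 36*(-6*sin(d)^4 - 9*sin(d)^3 + 11*sin(d)^2 + 22*sin(d) + 8)/(3*sin(d)^2 + 6*sin(d) + 4)^3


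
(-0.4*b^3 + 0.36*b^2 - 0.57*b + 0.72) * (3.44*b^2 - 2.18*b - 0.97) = -1.376*b^5 + 2.1104*b^4 - 2.3576*b^3 + 3.3702*b^2 - 1.0167*b - 0.6984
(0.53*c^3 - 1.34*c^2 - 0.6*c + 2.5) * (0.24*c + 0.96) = 0.1272*c^4 + 0.1872*c^3 - 1.4304*c^2 + 0.024*c + 2.4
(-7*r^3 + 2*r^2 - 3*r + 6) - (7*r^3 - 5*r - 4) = -14*r^3 + 2*r^2 + 2*r + 10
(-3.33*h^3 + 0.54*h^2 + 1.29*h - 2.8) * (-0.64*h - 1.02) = 2.1312*h^4 + 3.051*h^3 - 1.3764*h^2 + 0.4762*h + 2.856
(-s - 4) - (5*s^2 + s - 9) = -5*s^2 - 2*s + 5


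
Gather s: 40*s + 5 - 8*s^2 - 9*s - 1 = -8*s^2 + 31*s + 4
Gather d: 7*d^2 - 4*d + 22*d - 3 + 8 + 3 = 7*d^2 + 18*d + 8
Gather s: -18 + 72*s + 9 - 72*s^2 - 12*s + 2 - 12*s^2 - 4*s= -84*s^2 + 56*s - 7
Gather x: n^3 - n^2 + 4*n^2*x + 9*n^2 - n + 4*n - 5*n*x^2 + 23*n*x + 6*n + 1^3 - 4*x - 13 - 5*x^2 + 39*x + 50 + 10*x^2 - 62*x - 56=n^3 + 8*n^2 + 9*n + x^2*(5 - 5*n) + x*(4*n^2 + 23*n - 27) - 18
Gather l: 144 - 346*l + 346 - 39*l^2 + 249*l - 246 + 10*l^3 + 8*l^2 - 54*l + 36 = 10*l^3 - 31*l^2 - 151*l + 280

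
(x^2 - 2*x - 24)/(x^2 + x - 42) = (x + 4)/(x + 7)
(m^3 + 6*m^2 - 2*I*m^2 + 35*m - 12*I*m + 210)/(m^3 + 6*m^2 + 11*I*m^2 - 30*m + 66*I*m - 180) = (m - 7*I)/(m + 6*I)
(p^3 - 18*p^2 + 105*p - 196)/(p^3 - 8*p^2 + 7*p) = (p^2 - 11*p + 28)/(p*(p - 1))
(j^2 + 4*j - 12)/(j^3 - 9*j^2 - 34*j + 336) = (j - 2)/(j^2 - 15*j + 56)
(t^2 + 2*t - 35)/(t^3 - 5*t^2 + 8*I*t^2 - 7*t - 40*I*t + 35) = (t + 7)/(t^2 + 8*I*t - 7)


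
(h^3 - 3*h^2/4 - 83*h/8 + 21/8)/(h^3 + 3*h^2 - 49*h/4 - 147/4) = (4*h - 1)/(2*(2*h + 7))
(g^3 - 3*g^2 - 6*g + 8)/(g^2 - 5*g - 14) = (g^2 - 5*g + 4)/(g - 7)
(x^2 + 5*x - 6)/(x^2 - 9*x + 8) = (x + 6)/(x - 8)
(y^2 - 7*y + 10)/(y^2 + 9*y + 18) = (y^2 - 7*y + 10)/(y^2 + 9*y + 18)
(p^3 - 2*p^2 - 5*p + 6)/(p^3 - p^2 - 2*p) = (-p^3 + 2*p^2 + 5*p - 6)/(p*(-p^2 + p + 2))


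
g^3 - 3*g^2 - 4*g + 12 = (g - 3)*(g - 2)*(g + 2)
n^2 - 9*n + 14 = (n - 7)*(n - 2)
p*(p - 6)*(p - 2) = p^3 - 8*p^2 + 12*p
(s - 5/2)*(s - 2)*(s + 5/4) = s^3 - 13*s^2/4 - 5*s/8 + 25/4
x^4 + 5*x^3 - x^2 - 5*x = x*(x - 1)*(x + 1)*(x + 5)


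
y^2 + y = y*(y + 1)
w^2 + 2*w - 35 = (w - 5)*(w + 7)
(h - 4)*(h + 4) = h^2 - 16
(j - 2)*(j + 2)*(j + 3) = j^3 + 3*j^2 - 4*j - 12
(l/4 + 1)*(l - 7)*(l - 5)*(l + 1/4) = l^4/4 - 31*l^3/16 - 15*l^2/4 + 547*l/16 + 35/4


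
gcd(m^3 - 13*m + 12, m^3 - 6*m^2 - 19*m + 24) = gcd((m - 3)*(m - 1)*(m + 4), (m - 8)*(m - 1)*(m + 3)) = m - 1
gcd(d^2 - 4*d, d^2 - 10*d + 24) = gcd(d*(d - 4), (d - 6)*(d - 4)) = d - 4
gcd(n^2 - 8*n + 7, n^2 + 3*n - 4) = n - 1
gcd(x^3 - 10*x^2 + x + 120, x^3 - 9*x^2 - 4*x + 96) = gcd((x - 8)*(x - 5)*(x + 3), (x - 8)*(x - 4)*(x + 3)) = x^2 - 5*x - 24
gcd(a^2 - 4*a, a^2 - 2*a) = a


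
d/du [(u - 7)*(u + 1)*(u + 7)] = 3*u^2 + 2*u - 49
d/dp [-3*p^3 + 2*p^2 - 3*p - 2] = -9*p^2 + 4*p - 3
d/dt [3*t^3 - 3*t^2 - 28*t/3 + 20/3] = 9*t^2 - 6*t - 28/3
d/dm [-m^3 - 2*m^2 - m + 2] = -3*m^2 - 4*m - 1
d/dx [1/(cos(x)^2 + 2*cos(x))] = 2*(sin(x)/cos(x)^2 + tan(x))/(cos(x) + 2)^2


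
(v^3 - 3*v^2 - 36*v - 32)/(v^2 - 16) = (v^2 - 7*v - 8)/(v - 4)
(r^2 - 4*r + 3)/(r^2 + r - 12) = (r - 1)/(r + 4)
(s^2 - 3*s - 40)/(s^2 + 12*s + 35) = (s - 8)/(s + 7)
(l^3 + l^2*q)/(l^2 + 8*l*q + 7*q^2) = l^2/(l + 7*q)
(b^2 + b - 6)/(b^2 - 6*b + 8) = (b + 3)/(b - 4)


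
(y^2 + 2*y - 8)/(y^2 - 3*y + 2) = (y + 4)/(y - 1)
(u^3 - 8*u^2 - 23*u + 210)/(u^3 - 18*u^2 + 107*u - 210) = (u + 5)/(u - 5)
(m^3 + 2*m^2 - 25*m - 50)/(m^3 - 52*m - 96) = (m^2 - 25)/(m^2 - 2*m - 48)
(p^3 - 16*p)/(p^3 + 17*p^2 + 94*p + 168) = p*(p - 4)/(p^2 + 13*p + 42)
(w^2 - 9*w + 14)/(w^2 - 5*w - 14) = (w - 2)/(w + 2)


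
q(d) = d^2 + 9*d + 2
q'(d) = 2*d + 9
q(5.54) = 82.55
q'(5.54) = 20.08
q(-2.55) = -14.45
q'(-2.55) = 3.90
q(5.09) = 73.72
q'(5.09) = 19.18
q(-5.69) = -16.83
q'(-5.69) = -2.38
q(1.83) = 21.82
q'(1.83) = 12.66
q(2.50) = 30.75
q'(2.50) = 14.00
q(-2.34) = -13.58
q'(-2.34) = 4.32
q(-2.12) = -12.59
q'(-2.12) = 4.76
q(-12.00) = 38.00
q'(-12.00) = -15.00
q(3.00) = 38.00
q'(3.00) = 15.00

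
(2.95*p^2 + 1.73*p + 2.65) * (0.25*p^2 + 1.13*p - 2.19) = 0.7375*p^4 + 3.766*p^3 - 3.8431*p^2 - 0.7942*p - 5.8035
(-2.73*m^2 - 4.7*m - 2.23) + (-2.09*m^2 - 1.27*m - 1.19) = -4.82*m^2 - 5.97*m - 3.42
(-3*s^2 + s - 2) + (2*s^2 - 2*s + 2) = -s^2 - s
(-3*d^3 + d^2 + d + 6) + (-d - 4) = -3*d^3 + d^2 + 2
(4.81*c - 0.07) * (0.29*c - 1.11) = 1.3949*c^2 - 5.3594*c + 0.0777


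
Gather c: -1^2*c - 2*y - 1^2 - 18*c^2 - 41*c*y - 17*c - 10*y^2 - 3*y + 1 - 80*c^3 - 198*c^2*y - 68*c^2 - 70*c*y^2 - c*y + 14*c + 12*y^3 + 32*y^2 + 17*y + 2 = -80*c^3 + c^2*(-198*y - 86) + c*(-70*y^2 - 42*y - 4) + 12*y^3 + 22*y^2 + 12*y + 2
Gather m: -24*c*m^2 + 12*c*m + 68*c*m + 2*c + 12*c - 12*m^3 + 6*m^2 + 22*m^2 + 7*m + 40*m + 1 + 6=14*c - 12*m^3 + m^2*(28 - 24*c) + m*(80*c + 47) + 7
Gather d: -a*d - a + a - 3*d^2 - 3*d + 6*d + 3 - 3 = -3*d^2 + d*(3 - a)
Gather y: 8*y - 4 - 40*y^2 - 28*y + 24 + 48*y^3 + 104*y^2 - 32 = 48*y^3 + 64*y^2 - 20*y - 12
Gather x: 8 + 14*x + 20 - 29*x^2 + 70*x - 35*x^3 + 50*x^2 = -35*x^3 + 21*x^2 + 84*x + 28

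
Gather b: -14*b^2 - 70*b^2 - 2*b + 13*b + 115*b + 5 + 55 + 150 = -84*b^2 + 126*b + 210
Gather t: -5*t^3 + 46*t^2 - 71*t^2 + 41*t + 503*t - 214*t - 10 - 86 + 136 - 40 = -5*t^3 - 25*t^2 + 330*t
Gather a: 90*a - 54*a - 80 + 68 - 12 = 36*a - 24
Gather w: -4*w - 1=-4*w - 1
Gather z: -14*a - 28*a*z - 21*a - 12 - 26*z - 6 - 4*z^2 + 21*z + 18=-35*a - 4*z^2 + z*(-28*a - 5)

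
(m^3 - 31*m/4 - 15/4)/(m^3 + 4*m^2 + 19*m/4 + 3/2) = (2*m^2 - m - 15)/(2*m^2 + 7*m + 6)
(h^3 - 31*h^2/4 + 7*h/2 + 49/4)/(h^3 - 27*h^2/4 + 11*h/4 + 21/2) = (h - 7)/(h - 6)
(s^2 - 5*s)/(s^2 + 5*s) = (s - 5)/(s + 5)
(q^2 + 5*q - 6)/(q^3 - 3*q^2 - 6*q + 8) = (q + 6)/(q^2 - 2*q - 8)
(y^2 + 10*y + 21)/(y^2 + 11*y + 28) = (y + 3)/(y + 4)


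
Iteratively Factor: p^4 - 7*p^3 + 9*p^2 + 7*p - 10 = (p - 1)*(p^3 - 6*p^2 + 3*p + 10) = (p - 5)*(p - 1)*(p^2 - p - 2) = (p - 5)*(p - 1)*(p + 1)*(p - 2)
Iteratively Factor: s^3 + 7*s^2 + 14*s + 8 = (s + 2)*(s^2 + 5*s + 4) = (s + 1)*(s + 2)*(s + 4)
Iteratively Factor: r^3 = (r)*(r^2) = r^2*(r)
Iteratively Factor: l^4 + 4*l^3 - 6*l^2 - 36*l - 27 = (l + 3)*(l^3 + l^2 - 9*l - 9) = (l + 1)*(l + 3)*(l^2 - 9) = (l + 1)*(l + 3)^2*(l - 3)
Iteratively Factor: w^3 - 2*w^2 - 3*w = (w - 3)*(w^2 + w) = w*(w - 3)*(w + 1)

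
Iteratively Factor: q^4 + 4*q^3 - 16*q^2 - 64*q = (q - 4)*(q^3 + 8*q^2 + 16*q) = (q - 4)*(q + 4)*(q^2 + 4*q) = q*(q - 4)*(q + 4)*(q + 4)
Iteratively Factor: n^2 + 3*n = (n + 3)*(n)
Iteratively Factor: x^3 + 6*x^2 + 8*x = (x)*(x^2 + 6*x + 8) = x*(x + 4)*(x + 2)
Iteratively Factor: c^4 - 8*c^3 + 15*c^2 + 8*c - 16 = (c - 4)*(c^3 - 4*c^2 - c + 4) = (c - 4)^2*(c^2 - 1) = (c - 4)^2*(c + 1)*(c - 1)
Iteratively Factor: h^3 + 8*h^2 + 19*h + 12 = (h + 4)*(h^2 + 4*h + 3) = (h + 1)*(h + 4)*(h + 3)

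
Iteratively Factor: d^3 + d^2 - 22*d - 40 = (d + 4)*(d^2 - 3*d - 10) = (d + 2)*(d + 4)*(d - 5)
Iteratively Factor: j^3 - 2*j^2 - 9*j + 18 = (j - 2)*(j^2 - 9) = (j - 3)*(j - 2)*(j + 3)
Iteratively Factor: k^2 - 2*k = (k)*(k - 2)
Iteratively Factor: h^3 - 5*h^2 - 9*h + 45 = (h - 5)*(h^2 - 9) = (h - 5)*(h + 3)*(h - 3)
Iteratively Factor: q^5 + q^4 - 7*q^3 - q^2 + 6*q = (q)*(q^4 + q^3 - 7*q^2 - q + 6) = q*(q - 1)*(q^3 + 2*q^2 - 5*q - 6) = q*(q - 1)*(q + 1)*(q^2 + q - 6) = q*(q - 2)*(q - 1)*(q + 1)*(q + 3)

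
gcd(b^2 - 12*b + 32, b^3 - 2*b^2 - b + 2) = 1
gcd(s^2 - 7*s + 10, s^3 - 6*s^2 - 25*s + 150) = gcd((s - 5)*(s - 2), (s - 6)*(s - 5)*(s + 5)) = s - 5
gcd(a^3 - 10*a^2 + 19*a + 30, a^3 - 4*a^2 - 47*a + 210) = a^2 - 11*a + 30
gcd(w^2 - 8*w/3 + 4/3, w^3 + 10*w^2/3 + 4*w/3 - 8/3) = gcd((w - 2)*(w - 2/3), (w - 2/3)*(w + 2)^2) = w - 2/3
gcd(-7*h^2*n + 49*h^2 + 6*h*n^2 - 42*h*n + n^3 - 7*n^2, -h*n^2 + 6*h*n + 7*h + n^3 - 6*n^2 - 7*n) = h*n - 7*h - n^2 + 7*n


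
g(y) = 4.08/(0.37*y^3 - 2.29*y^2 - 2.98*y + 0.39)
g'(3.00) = 0.07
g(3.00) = -0.21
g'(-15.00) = -0.00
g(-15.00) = -0.00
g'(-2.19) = -0.80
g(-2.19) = -0.51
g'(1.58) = 0.41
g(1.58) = -0.48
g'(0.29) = 39.75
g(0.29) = -6.20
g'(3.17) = 0.06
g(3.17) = -0.20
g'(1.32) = 0.65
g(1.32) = -0.61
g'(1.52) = 0.46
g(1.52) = -0.50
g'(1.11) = 1.00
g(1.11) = -0.78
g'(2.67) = 0.10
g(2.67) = -0.24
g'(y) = 4.08*(-1.11*y^2 + 4.58*y + 2.98)/(0.37*y^3 - 2.29*y^2 - 2.98*y + 0.39)^2 = (-4.5288*y^2 + 18.6864*y + 12.1584)/(0.37*y^3 - 2.29*y^2 - 2.98*y + 0.39)^2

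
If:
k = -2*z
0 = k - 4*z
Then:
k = 0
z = 0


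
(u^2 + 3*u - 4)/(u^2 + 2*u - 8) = (u - 1)/(u - 2)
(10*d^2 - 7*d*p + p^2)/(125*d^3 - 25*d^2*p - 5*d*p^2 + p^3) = (-2*d + p)/(-25*d^2 + p^2)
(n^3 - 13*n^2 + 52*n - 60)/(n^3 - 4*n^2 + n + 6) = (n^2 - 11*n + 30)/(n^2 - 2*n - 3)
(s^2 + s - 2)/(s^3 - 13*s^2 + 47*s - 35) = (s + 2)/(s^2 - 12*s + 35)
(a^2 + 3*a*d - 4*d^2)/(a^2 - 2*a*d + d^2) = (a + 4*d)/(a - d)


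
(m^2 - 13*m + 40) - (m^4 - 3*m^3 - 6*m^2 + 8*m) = -m^4 + 3*m^3 + 7*m^2 - 21*m + 40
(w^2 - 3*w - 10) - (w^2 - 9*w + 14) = 6*w - 24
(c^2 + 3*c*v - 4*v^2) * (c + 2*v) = c^3 + 5*c^2*v + 2*c*v^2 - 8*v^3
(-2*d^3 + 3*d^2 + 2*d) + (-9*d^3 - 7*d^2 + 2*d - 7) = -11*d^3 - 4*d^2 + 4*d - 7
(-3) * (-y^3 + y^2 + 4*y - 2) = 3*y^3 - 3*y^2 - 12*y + 6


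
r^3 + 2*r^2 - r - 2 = (r - 1)*(r + 1)*(r + 2)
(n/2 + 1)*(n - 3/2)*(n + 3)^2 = n^4/2 + 13*n^3/4 + 9*n^2/2 - 27*n/4 - 27/2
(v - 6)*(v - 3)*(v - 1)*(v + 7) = v^4 - 3*v^3 - 43*v^2 + 171*v - 126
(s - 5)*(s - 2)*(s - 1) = s^3 - 8*s^2 + 17*s - 10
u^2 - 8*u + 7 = (u - 7)*(u - 1)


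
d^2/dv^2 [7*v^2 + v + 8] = 14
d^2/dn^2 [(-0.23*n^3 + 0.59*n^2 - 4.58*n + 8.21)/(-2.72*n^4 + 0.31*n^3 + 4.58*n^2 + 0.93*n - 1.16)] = (3.40326399999999*n^9 - 26.190336*n^8 + 426.79248*n^7 - 1283.928138*n^6 - 167.737986000001*n^5 + 1986.736578*n^4 - 198.04865*n^3 - 737.181258*n^2 - 79.679268*n - 93.143834)/(20.123648*n^12 - 6.880512*n^11 - 100.86984*n^10 + 2.499809*n^9 + 200.298498*n^8 + 43.868565*n^7 - 183.30728*n^6 - 67.052721*n^5 + 74.10081*n^4 + 27.589659*n^3 - 15.478692*n^2 - 3.754224*n + 1.560896)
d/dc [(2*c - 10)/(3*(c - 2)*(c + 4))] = 2*(-c^2 + 10*c + 2)/(3*(c^4 + 4*c^3 - 12*c^2 - 32*c + 64))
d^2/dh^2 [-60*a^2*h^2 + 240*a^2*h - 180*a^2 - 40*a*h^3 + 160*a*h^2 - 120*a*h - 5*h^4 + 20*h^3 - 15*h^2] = -120*a^2 - 240*a*h + 320*a - 60*h^2 + 120*h - 30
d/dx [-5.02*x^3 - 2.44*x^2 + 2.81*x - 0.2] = -15.06*x^2 - 4.88*x + 2.81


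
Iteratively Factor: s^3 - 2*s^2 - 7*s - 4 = (s + 1)*(s^2 - 3*s - 4) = (s + 1)^2*(s - 4)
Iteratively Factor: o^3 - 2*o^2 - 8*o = (o)*(o^2 - 2*o - 8) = o*(o + 2)*(o - 4)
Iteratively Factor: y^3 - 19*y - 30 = (y + 2)*(y^2 - 2*y - 15) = (y + 2)*(y + 3)*(y - 5)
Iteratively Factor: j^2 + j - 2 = (j - 1)*(j + 2)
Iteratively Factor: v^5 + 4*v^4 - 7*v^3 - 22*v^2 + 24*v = (v + 3)*(v^4 + v^3 - 10*v^2 + 8*v) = v*(v + 3)*(v^3 + v^2 - 10*v + 8) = v*(v - 1)*(v + 3)*(v^2 + 2*v - 8) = v*(v - 2)*(v - 1)*(v + 3)*(v + 4)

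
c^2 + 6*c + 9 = (c + 3)^2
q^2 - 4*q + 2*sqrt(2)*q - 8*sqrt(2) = (q - 4)*(q + 2*sqrt(2))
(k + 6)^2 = k^2 + 12*k + 36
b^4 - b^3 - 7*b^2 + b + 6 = (b - 3)*(b - 1)*(b + 1)*(b + 2)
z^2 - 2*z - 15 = (z - 5)*(z + 3)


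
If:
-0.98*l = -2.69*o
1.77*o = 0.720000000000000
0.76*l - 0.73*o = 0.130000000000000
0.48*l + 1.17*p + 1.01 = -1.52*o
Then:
No Solution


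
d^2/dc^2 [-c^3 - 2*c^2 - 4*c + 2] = -6*c - 4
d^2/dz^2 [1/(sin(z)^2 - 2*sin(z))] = 2*(-2*sin(z) + 3 + 1/sin(z) - 6/sin(z)^2 + 4/sin(z)^3)/(sin(z) - 2)^3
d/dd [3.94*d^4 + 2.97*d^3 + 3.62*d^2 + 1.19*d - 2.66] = 15.76*d^3 + 8.91*d^2 + 7.24*d + 1.19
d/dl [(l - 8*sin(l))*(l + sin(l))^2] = 3*(l + sin(l))*(-2*l*cos(l) + l - 5*sin(l) - 4*sin(2*l))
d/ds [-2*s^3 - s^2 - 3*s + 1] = -6*s^2 - 2*s - 3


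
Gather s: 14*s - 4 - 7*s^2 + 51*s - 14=-7*s^2 + 65*s - 18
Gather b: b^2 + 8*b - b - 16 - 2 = b^2 + 7*b - 18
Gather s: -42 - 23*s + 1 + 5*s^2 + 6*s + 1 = 5*s^2 - 17*s - 40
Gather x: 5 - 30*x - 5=-30*x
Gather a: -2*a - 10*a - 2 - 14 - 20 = -12*a - 36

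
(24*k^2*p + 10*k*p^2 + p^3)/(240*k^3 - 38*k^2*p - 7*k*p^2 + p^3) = p*(4*k + p)/(40*k^2 - 13*k*p + p^2)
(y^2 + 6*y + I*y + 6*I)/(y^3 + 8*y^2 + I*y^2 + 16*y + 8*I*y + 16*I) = (y + 6)/(y^2 + 8*y + 16)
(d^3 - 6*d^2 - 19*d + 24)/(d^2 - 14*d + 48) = (d^2 + 2*d - 3)/(d - 6)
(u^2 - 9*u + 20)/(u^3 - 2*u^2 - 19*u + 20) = (u - 4)/(u^2 + 3*u - 4)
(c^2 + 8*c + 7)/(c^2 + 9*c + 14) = (c + 1)/(c + 2)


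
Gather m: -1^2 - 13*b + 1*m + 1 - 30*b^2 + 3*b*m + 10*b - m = -30*b^2 + 3*b*m - 3*b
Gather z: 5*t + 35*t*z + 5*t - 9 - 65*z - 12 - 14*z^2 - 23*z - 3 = 10*t - 14*z^2 + z*(35*t - 88) - 24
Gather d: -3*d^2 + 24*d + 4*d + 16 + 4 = -3*d^2 + 28*d + 20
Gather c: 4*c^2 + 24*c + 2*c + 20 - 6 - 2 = 4*c^2 + 26*c + 12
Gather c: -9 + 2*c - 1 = 2*c - 10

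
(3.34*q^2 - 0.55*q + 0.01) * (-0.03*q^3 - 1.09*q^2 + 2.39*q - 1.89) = -0.1002*q^5 - 3.6241*q^4 + 8.5818*q^3 - 7.638*q^2 + 1.0634*q - 0.0189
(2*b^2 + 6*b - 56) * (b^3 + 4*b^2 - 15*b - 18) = 2*b^5 + 14*b^4 - 62*b^3 - 350*b^2 + 732*b + 1008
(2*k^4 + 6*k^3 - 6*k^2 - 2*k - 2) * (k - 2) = 2*k^5 + 2*k^4 - 18*k^3 + 10*k^2 + 2*k + 4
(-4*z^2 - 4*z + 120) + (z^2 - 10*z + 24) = -3*z^2 - 14*z + 144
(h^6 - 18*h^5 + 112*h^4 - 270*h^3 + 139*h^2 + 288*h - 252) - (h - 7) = h^6 - 18*h^5 + 112*h^4 - 270*h^3 + 139*h^2 + 287*h - 245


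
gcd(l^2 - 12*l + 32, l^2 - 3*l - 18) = 1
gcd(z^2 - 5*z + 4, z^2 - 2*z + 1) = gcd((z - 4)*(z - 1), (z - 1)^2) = z - 1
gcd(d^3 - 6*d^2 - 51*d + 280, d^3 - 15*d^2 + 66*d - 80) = d^2 - 13*d + 40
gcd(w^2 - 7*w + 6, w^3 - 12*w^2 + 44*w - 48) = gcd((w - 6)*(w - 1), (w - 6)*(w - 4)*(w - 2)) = w - 6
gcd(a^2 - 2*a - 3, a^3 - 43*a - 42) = a + 1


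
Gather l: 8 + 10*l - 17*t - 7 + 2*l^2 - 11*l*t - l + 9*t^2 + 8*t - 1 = 2*l^2 + l*(9 - 11*t) + 9*t^2 - 9*t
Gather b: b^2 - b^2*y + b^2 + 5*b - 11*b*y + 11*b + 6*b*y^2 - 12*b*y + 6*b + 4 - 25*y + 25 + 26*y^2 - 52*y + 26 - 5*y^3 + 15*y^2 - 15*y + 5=b^2*(2 - y) + b*(6*y^2 - 23*y + 22) - 5*y^3 + 41*y^2 - 92*y + 60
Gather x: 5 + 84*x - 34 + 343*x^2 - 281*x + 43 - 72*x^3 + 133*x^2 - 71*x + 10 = -72*x^3 + 476*x^2 - 268*x + 24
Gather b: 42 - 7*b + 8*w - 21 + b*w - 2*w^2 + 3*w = b*(w - 7) - 2*w^2 + 11*w + 21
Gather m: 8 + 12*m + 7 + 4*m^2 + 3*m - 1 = 4*m^2 + 15*m + 14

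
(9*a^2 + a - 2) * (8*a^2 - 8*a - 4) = 72*a^4 - 64*a^3 - 60*a^2 + 12*a + 8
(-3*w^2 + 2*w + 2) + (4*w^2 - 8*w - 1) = w^2 - 6*w + 1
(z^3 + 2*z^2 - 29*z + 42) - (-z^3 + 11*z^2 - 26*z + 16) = 2*z^3 - 9*z^2 - 3*z + 26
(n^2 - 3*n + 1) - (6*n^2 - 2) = -5*n^2 - 3*n + 3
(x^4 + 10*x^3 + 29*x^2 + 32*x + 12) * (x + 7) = x^5 + 17*x^4 + 99*x^3 + 235*x^2 + 236*x + 84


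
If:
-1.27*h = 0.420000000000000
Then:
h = -0.33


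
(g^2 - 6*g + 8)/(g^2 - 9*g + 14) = (g - 4)/(g - 7)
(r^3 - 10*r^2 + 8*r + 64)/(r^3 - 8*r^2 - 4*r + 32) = (r - 4)/(r - 2)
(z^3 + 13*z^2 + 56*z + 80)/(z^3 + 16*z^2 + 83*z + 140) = (z + 4)/(z + 7)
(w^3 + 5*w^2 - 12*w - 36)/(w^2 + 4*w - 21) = (w^2 + 8*w + 12)/(w + 7)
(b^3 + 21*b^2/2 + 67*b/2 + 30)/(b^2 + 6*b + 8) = (2*b^2 + 13*b + 15)/(2*(b + 2))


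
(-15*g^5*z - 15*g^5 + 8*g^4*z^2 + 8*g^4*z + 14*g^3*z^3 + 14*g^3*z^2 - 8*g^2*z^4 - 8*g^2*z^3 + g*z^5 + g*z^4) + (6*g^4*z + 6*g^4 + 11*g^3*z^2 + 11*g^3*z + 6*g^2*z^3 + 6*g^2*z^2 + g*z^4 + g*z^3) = -15*g^5*z - 15*g^5 + 8*g^4*z^2 + 14*g^4*z + 6*g^4 + 14*g^3*z^3 + 25*g^3*z^2 + 11*g^3*z - 8*g^2*z^4 - 2*g^2*z^3 + 6*g^2*z^2 + g*z^5 + 2*g*z^4 + g*z^3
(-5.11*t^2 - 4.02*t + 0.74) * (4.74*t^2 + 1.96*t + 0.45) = -24.2214*t^4 - 29.0704*t^3 - 6.6711*t^2 - 0.3586*t + 0.333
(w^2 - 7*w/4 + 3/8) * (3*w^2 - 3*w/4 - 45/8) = 3*w^4 - 6*w^3 - 51*w^2/16 + 153*w/16 - 135/64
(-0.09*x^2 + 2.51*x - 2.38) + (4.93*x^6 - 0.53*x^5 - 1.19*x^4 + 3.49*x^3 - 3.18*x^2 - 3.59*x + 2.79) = 4.93*x^6 - 0.53*x^5 - 1.19*x^4 + 3.49*x^3 - 3.27*x^2 - 1.08*x + 0.41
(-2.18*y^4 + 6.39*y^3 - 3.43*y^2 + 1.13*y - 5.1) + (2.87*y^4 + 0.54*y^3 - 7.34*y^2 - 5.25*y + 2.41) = 0.69*y^4 + 6.93*y^3 - 10.77*y^2 - 4.12*y - 2.69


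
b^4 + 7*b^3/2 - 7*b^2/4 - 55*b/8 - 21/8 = (b - 3/2)*(b + 1/2)*(b + 1)*(b + 7/2)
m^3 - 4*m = m*(m - 2)*(m + 2)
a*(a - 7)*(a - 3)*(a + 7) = a^4 - 3*a^3 - 49*a^2 + 147*a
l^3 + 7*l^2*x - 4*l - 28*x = (l - 2)*(l + 2)*(l + 7*x)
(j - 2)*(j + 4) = j^2 + 2*j - 8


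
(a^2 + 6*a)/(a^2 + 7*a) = (a + 6)/(a + 7)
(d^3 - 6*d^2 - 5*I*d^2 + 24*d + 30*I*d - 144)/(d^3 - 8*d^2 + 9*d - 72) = (d^2 - 2*d*(3 + 4*I) + 48*I)/(d^2 - d*(8 + 3*I) + 24*I)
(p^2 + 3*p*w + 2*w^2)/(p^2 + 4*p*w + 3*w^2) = (p + 2*w)/(p + 3*w)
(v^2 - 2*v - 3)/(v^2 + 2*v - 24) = (v^2 - 2*v - 3)/(v^2 + 2*v - 24)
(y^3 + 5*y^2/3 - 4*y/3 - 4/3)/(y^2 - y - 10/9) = 3*(y^2 + y - 2)/(3*y - 5)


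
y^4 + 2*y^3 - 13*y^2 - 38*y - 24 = (y - 4)*(y + 1)*(y + 2)*(y + 3)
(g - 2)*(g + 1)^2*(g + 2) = g^4 + 2*g^3 - 3*g^2 - 8*g - 4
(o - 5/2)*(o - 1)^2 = o^3 - 9*o^2/2 + 6*o - 5/2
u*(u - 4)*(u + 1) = u^3 - 3*u^2 - 4*u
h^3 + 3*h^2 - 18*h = h*(h - 3)*(h + 6)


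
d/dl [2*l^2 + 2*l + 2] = 4*l + 2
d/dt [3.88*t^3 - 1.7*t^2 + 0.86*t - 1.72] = 11.64*t^2 - 3.4*t + 0.86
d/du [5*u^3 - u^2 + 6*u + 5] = 15*u^2 - 2*u + 6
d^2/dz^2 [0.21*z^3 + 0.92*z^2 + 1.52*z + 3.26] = 1.26*z + 1.84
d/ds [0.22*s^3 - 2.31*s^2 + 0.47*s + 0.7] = 0.66*s^2 - 4.62*s + 0.47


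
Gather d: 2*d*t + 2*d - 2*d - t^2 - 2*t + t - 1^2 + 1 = 2*d*t - t^2 - t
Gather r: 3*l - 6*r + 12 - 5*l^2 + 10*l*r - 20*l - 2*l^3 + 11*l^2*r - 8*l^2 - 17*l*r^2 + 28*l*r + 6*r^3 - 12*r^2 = -2*l^3 - 13*l^2 - 17*l + 6*r^3 + r^2*(-17*l - 12) + r*(11*l^2 + 38*l - 6) + 12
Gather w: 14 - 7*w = 14 - 7*w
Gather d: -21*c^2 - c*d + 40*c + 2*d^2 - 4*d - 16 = -21*c^2 + 40*c + 2*d^2 + d*(-c - 4) - 16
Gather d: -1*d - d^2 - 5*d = -d^2 - 6*d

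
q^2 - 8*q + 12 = (q - 6)*(q - 2)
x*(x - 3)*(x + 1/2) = x^3 - 5*x^2/2 - 3*x/2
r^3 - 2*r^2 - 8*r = r*(r - 4)*(r + 2)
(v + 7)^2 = v^2 + 14*v + 49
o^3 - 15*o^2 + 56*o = o*(o - 8)*(o - 7)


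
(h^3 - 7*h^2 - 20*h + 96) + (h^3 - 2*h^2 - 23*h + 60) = 2*h^3 - 9*h^2 - 43*h + 156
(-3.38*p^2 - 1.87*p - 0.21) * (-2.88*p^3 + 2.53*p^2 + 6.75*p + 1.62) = 9.7344*p^5 - 3.1658*p^4 - 26.9413*p^3 - 18.6294*p^2 - 4.4469*p - 0.3402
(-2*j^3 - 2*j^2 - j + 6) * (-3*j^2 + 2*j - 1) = 6*j^5 + 2*j^4 + j^3 - 18*j^2 + 13*j - 6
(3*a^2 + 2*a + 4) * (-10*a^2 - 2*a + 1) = -30*a^4 - 26*a^3 - 41*a^2 - 6*a + 4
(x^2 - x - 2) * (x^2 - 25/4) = x^4 - x^3 - 33*x^2/4 + 25*x/4 + 25/2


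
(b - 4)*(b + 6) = b^2 + 2*b - 24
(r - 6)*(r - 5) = r^2 - 11*r + 30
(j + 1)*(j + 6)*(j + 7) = j^3 + 14*j^2 + 55*j + 42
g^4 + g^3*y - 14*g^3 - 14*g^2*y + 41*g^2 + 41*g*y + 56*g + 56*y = (g - 8)*(g - 7)*(g + 1)*(g + y)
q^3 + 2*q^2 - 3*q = q*(q - 1)*(q + 3)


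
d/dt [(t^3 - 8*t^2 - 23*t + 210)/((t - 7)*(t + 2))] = (t^2 + 4*t + 28)/(t^2 + 4*t + 4)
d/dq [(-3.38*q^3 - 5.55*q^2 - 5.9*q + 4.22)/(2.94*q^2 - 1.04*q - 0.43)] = (-9.9372*q^4 + 7.0304*q^3 + 27.4782*q^2 - 20.0406*q + 6.9258)/(8.6436*q^4 - 6.1152*q^3 - 1.4468*q^2 + 0.8944*q + 0.1849)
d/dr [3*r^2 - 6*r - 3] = 6*r - 6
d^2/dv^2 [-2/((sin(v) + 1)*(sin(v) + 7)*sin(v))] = 2*(9*sin(v)^2 + 79*sin(v) + 179 - 139/sin(v) - 238/sin(v)^2 - 98/sin(v)^3)/((sin(v) + 1)^2*(sin(v) + 7)^3)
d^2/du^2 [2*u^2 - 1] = 4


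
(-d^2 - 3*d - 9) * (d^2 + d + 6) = -d^4 - 4*d^3 - 18*d^2 - 27*d - 54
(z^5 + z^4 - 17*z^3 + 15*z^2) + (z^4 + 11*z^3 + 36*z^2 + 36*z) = z^5 + 2*z^4 - 6*z^3 + 51*z^2 + 36*z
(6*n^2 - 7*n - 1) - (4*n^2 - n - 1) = 2*n^2 - 6*n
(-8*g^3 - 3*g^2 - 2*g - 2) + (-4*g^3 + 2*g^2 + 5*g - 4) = -12*g^3 - g^2 + 3*g - 6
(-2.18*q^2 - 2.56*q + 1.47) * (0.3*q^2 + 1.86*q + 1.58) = -0.654*q^4 - 4.8228*q^3 - 7.765*q^2 - 1.3106*q + 2.3226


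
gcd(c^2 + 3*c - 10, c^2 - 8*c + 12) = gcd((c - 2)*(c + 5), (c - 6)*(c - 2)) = c - 2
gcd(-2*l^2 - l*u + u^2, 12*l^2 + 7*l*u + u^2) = 1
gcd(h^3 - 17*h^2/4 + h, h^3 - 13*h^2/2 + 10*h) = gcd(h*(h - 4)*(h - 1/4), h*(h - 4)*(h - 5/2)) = h^2 - 4*h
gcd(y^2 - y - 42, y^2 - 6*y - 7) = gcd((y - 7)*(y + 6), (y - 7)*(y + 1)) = y - 7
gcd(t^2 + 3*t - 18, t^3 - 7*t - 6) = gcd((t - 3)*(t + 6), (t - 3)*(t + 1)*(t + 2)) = t - 3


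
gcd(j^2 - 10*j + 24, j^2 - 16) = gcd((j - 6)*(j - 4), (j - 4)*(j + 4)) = j - 4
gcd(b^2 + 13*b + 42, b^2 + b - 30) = b + 6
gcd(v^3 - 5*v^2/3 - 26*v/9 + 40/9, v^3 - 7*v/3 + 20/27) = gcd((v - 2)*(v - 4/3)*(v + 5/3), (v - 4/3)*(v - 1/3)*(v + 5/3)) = v^2 + v/3 - 20/9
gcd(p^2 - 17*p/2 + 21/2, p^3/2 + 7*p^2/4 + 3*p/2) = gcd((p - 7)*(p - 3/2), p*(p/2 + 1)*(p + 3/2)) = 1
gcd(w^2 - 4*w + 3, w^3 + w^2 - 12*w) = w - 3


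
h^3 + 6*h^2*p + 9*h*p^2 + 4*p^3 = (h + p)^2*(h + 4*p)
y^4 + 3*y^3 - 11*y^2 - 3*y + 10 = (y - 2)*(y - 1)*(y + 1)*(y + 5)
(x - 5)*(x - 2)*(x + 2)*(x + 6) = x^4 + x^3 - 34*x^2 - 4*x + 120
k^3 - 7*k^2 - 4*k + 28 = (k - 7)*(k - 2)*(k + 2)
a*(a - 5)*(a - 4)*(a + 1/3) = a^4 - 26*a^3/3 + 17*a^2 + 20*a/3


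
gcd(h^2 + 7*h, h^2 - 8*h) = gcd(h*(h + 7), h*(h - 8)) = h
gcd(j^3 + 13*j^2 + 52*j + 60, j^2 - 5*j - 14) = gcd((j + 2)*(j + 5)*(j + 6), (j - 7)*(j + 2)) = j + 2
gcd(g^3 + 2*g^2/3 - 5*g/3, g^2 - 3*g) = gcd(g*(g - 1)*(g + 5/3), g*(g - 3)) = g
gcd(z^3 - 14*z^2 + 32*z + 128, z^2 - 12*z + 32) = z - 8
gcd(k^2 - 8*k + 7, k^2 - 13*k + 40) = 1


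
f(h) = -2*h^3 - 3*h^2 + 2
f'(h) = -6*h^2 - 6*h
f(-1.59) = 2.46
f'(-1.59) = -5.63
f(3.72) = -142.47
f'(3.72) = -105.35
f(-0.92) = 1.02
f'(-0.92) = 0.44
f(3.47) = -117.69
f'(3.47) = -93.07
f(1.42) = -9.78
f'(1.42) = -20.62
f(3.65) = -135.22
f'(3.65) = -101.84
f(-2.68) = 18.95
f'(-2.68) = -27.01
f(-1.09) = 1.03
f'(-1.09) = -0.59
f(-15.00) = 6077.00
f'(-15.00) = -1260.00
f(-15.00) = 6077.00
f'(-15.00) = -1260.00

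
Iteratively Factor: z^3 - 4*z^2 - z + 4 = (z + 1)*(z^2 - 5*z + 4) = (z - 1)*(z + 1)*(z - 4)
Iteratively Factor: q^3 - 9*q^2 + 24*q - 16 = (q - 4)*(q^2 - 5*q + 4) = (q - 4)*(q - 1)*(q - 4)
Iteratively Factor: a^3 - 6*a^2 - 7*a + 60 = (a - 5)*(a^2 - a - 12) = (a - 5)*(a - 4)*(a + 3)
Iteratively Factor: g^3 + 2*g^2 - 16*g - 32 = (g + 2)*(g^2 - 16) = (g - 4)*(g + 2)*(g + 4)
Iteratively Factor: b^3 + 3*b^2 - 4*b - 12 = (b + 3)*(b^2 - 4) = (b + 2)*(b + 3)*(b - 2)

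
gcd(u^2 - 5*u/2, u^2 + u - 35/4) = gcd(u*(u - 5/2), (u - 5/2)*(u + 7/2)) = u - 5/2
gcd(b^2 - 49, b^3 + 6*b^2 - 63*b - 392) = b + 7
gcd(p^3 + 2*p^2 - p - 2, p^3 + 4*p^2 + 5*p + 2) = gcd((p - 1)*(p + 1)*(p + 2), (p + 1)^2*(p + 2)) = p^2 + 3*p + 2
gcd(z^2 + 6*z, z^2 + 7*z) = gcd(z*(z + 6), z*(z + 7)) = z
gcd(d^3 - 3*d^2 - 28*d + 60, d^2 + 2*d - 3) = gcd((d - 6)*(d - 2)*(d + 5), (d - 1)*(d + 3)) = 1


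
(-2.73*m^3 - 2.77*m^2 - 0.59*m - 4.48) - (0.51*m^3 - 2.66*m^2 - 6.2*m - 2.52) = -3.24*m^3 - 0.11*m^2 + 5.61*m - 1.96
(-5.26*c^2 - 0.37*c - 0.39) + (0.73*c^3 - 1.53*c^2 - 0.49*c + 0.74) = 0.73*c^3 - 6.79*c^2 - 0.86*c + 0.35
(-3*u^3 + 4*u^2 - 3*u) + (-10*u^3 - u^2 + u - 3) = -13*u^3 + 3*u^2 - 2*u - 3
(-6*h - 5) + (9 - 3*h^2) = -3*h^2 - 6*h + 4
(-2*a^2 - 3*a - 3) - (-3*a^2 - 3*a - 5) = a^2 + 2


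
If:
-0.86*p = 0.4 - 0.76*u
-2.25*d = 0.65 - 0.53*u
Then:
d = 0.235555555555556*u - 0.288888888888889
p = 0.883720930232558*u - 0.465116279069767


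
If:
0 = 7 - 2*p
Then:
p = 7/2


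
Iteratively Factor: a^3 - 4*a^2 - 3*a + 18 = (a - 3)*(a^2 - a - 6) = (a - 3)^2*(a + 2)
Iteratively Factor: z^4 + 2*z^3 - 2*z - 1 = (z + 1)*(z^3 + z^2 - z - 1) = (z + 1)^2*(z^2 - 1) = (z - 1)*(z + 1)^2*(z + 1)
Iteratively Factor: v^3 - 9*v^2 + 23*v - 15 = (v - 1)*(v^2 - 8*v + 15) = (v - 3)*(v - 1)*(v - 5)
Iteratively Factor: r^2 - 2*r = (r - 2)*(r)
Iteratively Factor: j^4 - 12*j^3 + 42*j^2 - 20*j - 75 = (j - 5)*(j^3 - 7*j^2 + 7*j + 15) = (j - 5)*(j - 3)*(j^2 - 4*j - 5) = (j - 5)^2*(j - 3)*(j + 1)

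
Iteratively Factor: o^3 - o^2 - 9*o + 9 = (o - 3)*(o^2 + 2*o - 3) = (o - 3)*(o - 1)*(o + 3)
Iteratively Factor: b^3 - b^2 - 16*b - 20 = (b + 2)*(b^2 - 3*b - 10) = (b + 2)^2*(b - 5)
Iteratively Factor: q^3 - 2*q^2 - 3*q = (q)*(q^2 - 2*q - 3) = q*(q - 3)*(q + 1)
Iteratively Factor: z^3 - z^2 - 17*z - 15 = (z + 1)*(z^2 - 2*z - 15) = (z + 1)*(z + 3)*(z - 5)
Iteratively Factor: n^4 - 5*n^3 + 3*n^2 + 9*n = (n - 3)*(n^3 - 2*n^2 - 3*n) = n*(n - 3)*(n^2 - 2*n - 3) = n*(n - 3)*(n + 1)*(n - 3)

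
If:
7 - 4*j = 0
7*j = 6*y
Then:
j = 7/4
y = 49/24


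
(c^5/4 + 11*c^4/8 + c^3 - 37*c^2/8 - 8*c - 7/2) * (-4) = -c^5 - 11*c^4/2 - 4*c^3 + 37*c^2/2 + 32*c + 14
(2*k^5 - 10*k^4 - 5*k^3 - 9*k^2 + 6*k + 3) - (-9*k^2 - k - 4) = 2*k^5 - 10*k^4 - 5*k^3 + 7*k + 7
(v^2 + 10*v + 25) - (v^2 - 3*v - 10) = 13*v + 35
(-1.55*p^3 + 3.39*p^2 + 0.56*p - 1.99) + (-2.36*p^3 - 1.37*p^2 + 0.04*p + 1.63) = -3.91*p^3 + 2.02*p^2 + 0.6*p - 0.36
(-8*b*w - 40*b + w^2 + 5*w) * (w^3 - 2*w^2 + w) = -8*b*w^4 - 24*b*w^3 + 72*b*w^2 - 40*b*w + w^5 + 3*w^4 - 9*w^3 + 5*w^2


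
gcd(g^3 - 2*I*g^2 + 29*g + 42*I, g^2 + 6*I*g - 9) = g + 3*I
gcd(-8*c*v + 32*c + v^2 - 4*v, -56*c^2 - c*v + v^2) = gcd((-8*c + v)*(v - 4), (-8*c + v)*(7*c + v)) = -8*c + v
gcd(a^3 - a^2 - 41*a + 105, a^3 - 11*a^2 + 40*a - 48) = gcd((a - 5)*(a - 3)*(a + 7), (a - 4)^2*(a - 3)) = a - 3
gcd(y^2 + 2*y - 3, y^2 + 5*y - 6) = y - 1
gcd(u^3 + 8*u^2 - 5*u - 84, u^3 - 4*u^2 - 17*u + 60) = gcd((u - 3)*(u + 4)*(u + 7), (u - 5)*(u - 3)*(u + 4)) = u^2 + u - 12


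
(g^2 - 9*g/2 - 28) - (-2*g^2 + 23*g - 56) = 3*g^2 - 55*g/2 + 28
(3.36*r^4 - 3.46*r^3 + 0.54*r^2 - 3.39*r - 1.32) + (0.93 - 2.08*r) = 3.36*r^4 - 3.46*r^3 + 0.54*r^2 - 5.47*r - 0.39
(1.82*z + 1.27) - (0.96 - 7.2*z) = 9.02*z + 0.31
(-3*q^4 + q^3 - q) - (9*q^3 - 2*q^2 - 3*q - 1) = -3*q^4 - 8*q^3 + 2*q^2 + 2*q + 1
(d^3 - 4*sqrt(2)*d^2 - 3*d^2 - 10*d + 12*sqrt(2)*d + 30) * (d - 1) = d^4 - 4*sqrt(2)*d^3 - 4*d^3 - 7*d^2 + 16*sqrt(2)*d^2 - 12*sqrt(2)*d + 40*d - 30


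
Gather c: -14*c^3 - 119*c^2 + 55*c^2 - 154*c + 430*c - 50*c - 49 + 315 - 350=-14*c^3 - 64*c^2 + 226*c - 84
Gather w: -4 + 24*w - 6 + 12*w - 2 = 36*w - 12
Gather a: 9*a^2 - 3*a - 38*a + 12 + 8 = 9*a^2 - 41*a + 20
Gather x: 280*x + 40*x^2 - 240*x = 40*x^2 + 40*x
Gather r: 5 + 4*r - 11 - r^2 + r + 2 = -r^2 + 5*r - 4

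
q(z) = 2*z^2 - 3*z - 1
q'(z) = 4*z - 3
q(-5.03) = 64.69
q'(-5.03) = -23.12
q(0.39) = -1.87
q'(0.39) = -1.44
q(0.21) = -1.54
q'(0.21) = -2.16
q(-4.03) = 43.57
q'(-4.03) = -19.12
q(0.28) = -1.68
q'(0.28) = -1.88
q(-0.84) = 2.93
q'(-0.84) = -6.36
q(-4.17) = 46.29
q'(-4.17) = -19.68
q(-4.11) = 45.11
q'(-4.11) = -19.44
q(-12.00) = 323.00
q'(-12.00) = -51.00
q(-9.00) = 188.00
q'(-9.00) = -39.00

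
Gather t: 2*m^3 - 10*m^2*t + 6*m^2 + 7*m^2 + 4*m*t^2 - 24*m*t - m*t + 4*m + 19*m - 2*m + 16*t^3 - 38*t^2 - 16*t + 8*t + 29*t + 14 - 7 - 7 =2*m^3 + 13*m^2 + 21*m + 16*t^3 + t^2*(4*m - 38) + t*(-10*m^2 - 25*m + 21)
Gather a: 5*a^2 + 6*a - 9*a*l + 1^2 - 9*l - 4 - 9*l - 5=5*a^2 + a*(6 - 9*l) - 18*l - 8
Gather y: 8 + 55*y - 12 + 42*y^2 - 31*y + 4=42*y^2 + 24*y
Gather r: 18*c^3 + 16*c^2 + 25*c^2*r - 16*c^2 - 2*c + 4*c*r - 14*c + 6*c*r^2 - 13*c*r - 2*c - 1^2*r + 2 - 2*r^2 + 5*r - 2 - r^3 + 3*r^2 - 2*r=18*c^3 - 18*c - r^3 + r^2*(6*c + 1) + r*(25*c^2 - 9*c + 2)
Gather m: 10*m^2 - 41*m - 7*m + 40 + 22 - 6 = 10*m^2 - 48*m + 56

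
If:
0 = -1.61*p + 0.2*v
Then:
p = 0.124223602484472*v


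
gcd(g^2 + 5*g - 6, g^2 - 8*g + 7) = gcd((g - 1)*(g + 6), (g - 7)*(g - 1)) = g - 1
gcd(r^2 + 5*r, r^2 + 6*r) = r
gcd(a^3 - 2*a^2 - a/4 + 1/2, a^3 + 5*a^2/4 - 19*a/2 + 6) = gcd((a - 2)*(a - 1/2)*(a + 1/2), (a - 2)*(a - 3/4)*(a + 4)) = a - 2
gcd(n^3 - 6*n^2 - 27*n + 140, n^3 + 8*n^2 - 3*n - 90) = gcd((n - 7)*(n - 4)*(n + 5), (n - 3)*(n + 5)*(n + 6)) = n + 5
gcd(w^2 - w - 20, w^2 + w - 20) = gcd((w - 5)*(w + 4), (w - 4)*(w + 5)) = 1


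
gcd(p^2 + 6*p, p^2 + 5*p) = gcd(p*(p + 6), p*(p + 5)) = p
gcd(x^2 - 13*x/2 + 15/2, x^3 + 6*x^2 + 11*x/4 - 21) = x - 3/2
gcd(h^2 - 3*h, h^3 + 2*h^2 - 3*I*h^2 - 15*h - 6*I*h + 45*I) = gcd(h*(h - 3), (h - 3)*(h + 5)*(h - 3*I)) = h - 3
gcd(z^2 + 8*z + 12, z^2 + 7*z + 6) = z + 6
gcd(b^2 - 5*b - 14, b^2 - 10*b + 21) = b - 7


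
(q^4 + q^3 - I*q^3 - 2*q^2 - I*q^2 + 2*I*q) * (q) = q^5 + q^4 - I*q^4 - 2*q^3 - I*q^3 + 2*I*q^2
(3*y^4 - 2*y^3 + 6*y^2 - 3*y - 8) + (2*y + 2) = 3*y^4 - 2*y^3 + 6*y^2 - y - 6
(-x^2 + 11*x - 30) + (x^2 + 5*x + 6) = 16*x - 24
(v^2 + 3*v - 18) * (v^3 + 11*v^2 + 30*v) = v^5 + 14*v^4 + 45*v^3 - 108*v^2 - 540*v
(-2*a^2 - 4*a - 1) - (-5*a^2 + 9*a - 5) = 3*a^2 - 13*a + 4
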